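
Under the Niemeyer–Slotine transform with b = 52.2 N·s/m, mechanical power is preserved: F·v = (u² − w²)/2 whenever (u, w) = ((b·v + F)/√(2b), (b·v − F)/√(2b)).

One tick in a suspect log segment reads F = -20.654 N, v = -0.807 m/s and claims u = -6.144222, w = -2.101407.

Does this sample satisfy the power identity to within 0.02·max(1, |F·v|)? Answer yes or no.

yes

F·v = (-20.654)×(-0.807) = 16.667778 W.
(u² − w²)/2 = (37.751464 − 4.415911)/2 = 16.667776 W.
|Δ| = 0.000002;  2% of max(1, |F·v|) = 0.333356.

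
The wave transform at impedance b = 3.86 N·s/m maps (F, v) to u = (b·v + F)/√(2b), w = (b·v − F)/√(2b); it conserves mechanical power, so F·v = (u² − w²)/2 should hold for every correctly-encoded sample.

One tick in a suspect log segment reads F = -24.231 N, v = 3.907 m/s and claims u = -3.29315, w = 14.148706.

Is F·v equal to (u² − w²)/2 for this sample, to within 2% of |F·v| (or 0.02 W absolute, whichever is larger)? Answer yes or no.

F·v = (-24.231)×3.907 = -94.670517 W.
(u² − w²)/2 = (10.844837 − 200.185881)/2 = -94.670522 W.
|Δ| = 0.000005;  2% of max(1, |F·v|) = 1.893410.

yes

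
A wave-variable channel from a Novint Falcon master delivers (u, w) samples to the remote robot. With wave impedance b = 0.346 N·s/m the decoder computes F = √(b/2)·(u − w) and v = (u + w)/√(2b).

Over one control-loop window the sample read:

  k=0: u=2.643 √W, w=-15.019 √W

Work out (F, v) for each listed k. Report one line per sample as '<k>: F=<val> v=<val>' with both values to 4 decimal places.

0: F=7.3462 v=-14.8774

k=0: u−w=17.6620, u+w=-12.3760; √(b/2)=0.4159, √(2b)=0.8319; F=0.4159×17.662=7.3462, v=-12.3760/0.8319=-14.8774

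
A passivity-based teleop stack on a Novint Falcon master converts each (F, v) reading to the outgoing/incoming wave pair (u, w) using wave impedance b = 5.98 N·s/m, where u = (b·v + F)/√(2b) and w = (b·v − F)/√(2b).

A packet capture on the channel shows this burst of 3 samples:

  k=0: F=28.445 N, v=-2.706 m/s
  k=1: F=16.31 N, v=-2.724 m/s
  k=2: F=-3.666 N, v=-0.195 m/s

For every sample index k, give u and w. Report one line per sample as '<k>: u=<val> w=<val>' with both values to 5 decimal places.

0: u=3.54597 w=-12.90420
1: u=0.00592 w=-9.42639
2: u=-1.39724 w=0.72286

k=0: b·v=5.98×(-2.706)=-16.18188; √(2b)=3.45832; u=(-16.18188+28.445)/3.45832=3.54597, w=(-16.18188−28.445)/3.45832=-12.90420
k=1: b·v=5.98×(-2.724)=-16.28952; √(2b)=3.45832; u=(-16.28952+16.31)/3.45832=0.00592, w=(-16.28952−16.31)/3.45832=-9.42639
k=2: b·v=5.98×(-0.195)=-1.16610; √(2b)=3.45832; u=(-1.16610+(-3.666))/3.45832=-1.39724, w=(-1.16610−(-3.666))/3.45832=0.72286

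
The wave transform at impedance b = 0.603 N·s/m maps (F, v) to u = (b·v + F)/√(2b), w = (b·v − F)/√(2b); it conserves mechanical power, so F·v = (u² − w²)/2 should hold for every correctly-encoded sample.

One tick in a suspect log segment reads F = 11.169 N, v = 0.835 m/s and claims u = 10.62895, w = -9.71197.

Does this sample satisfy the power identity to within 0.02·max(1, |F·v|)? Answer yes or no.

yes

F·v = 11.169×0.835 = 9.32611 W.
(u² − w²)/2 = (112.97458 − 94.32236)/2 = 9.32611 W.
|Δ| = 0.00001;  2% of max(1, |F·v|) = 0.18652.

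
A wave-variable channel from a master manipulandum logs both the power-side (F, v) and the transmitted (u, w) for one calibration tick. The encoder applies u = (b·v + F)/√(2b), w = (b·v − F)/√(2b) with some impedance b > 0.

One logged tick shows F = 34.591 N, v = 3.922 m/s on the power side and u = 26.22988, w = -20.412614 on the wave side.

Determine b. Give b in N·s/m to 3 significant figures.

u + w = 5.817266;  u + w = √(2b)·v, so √(2b) = 5.817266/3.922 = 1.483240.
b = (√(2b))²/2 = 2.200000/2 = 1.100000.
(Check via u − w = 2F/√(2b): u − w = 46.642494, 2F/√(2b) = 46.642496.)

b = 1.1 N·s/m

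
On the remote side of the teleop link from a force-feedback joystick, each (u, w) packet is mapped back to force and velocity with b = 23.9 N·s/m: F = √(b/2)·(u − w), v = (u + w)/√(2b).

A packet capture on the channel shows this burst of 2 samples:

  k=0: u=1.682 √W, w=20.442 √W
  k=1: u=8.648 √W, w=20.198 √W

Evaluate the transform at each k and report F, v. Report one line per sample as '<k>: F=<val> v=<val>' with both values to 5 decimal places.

k=0: u−w=-18.76000, u+w=22.12400; √(b/2)=3.45688, √(2b)=6.91375; F=3.45688×(-18.76)=-64.85102, v=22.12400/6.91375=3.20000
k=1: u−w=-11.55000, u+w=28.84600; √(b/2)=3.45688, √(2b)=6.91375; F=3.45688×(-11.55)=-39.92693, v=28.84600/6.91375=4.17226

0: F=-64.85102 v=3.20000
1: F=-39.92693 v=4.17226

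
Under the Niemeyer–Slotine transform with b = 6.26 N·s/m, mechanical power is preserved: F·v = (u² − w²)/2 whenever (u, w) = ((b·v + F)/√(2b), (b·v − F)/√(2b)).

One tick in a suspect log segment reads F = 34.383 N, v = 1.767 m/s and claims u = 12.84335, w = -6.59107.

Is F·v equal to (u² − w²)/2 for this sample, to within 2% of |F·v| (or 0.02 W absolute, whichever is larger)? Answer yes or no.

F·v = 34.383×1.767 = 60.7548 W.
(u² − w²)/2 = (164.9516 − 43.4422)/2 = 60.7547 W.
|Δ| = 0.0000;  2% of max(1, |F·v|) = 1.2151.

yes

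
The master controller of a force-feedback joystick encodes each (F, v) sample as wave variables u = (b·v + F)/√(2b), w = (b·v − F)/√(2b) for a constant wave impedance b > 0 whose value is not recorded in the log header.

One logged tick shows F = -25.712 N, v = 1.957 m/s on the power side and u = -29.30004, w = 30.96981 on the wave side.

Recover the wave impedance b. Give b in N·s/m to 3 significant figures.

u + w = 1.6698;  u + w = √(2b)·v, so √(2b) = 1.6698/1.957 = 0.8532.
b = (√(2b))²/2 = 0.7280/2 = 0.3640.
(Check via u − w = 2F/√(2b): u − w = -60.2698, 2F/√(2b) = -60.2698.)

b = 0.364 N·s/m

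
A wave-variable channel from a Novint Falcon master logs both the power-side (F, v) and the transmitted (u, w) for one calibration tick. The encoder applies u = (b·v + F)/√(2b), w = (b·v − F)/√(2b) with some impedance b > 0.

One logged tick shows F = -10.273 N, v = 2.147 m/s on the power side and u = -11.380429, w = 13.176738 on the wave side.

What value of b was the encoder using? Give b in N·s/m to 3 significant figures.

u + w = 1.796309;  u + w = √(2b)·v, so √(2b) = 1.796309/2.147 = 0.836660.
b = (√(2b))²/2 = 0.700000/2 = 0.350000.
(Check via u − w = 2F/√(2b): u − w = -24.557167, 2F/√(2b) = -24.557168.)

b = 0.35 N·s/m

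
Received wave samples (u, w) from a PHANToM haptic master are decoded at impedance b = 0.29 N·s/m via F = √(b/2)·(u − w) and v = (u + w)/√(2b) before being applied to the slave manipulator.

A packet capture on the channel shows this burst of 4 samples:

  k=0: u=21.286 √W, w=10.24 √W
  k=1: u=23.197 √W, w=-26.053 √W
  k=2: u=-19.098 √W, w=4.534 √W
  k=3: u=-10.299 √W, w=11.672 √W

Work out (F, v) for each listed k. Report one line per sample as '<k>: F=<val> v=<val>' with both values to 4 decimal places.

k=0: u−w=11.0460, u+w=31.5260; √(b/2)=0.3808, √(2b)=0.7616; F=0.3808×11.046=4.2062, v=31.5260/0.7616=41.3957
k=1: u−w=49.2500, u+w=-2.8560; √(b/2)=0.3808, √(2b)=0.7616; F=0.3808×49.25=18.7538, v=-2.8560/0.7616=-3.7501
k=2: u−w=-23.6320, u+w=-14.5640; √(b/2)=0.3808, √(2b)=0.7616; F=0.3808×(-23.632)=-8.9988, v=-14.5640/0.7616=-19.1235
k=3: u−w=-21.9710, u+w=1.3730; √(b/2)=0.3808, √(2b)=0.7616; F=0.3808×(-21.971)=-8.3663, v=1.3730/0.7616=1.8028

0: F=4.2062 v=41.3957
1: F=18.7538 v=-3.7501
2: F=-8.9988 v=-19.1235
3: F=-8.3663 v=1.8028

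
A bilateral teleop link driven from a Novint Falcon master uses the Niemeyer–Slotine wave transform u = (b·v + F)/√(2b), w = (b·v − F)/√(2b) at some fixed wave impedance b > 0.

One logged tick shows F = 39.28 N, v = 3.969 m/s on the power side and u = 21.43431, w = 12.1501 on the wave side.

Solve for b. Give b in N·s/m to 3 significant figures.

u + w = 33.58441;  u + w = √(2b)·v, so √(2b) = 33.58441/3.969 = 8.46168.
b = (√(2b))²/2 = 71.60004/2 = 35.80002.
(Check via u − w = 2F/√(2b): u − w = 9.28421, 2F/√(2b) = 9.28421.)

b = 35.8 N·s/m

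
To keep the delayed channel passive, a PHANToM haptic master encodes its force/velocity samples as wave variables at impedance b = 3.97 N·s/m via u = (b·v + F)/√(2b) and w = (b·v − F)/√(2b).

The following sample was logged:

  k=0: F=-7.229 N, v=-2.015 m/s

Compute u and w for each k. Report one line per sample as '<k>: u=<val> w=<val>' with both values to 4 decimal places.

0: u=-5.4044 w=-0.2735

k=0: b·v=3.97×(-2.015)=-7.9996; √(2b)=2.8178; u=(-7.9996+(-7.229))/2.8178=-5.4044, w=(-7.9996−(-7.229))/2.8178=-0.2735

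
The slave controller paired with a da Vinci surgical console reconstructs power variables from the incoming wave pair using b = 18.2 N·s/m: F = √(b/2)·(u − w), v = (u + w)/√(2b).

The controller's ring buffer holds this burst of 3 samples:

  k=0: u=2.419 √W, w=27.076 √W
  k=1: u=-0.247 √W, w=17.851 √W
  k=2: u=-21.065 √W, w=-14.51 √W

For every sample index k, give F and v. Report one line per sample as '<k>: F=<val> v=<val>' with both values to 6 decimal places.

0: F=-74.380815 v=4.888749
1: F=-54.594800 v=2.917835
2: F=-19.773948 v=-5.896499

k=0: u−w=-24.657000, u+w=29.495000; √(b/2)=3.016621, √(2b)=6.033241; F=3.016621×(-24.657)=-74.380815, v=29.495000/6.033241=4.888749
k=1: u−w=-18.098000, u+w=17.604000; √(b/2)=3.016621, √(2b)=6.033241; F=3.016621×(-18.098)=-54.594800, v=17.604000/6.033241=2.917835
k=2: u−w=-6.555000, u+w=-35.575000; √(b/2)=3.016621, √(2b)=6.033241; F=3.016621×(-6.555)=-19.773948, v=-35.575000/6.033241=-5.896499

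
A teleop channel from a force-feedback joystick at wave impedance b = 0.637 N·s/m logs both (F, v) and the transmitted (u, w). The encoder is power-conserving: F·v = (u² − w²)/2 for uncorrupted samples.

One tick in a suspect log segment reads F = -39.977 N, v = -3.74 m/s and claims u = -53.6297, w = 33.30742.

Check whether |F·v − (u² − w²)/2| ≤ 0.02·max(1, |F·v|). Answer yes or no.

F·v = (-39.977)×(-3.74) = 149.51398 W.
(u² − w²)/2 = (2876.14472 − 1109.38423)/2 = 883.38025 W.
|Δ| = 733.86627;  2% of max(1, |F·v|) = 2.99028.

no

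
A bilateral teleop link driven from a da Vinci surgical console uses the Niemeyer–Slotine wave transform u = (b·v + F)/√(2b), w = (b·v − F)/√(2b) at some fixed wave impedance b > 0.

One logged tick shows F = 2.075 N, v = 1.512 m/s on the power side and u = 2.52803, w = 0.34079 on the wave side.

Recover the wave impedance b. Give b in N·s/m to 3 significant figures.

u + w = 2.8688;  u + w = √(2b)·v, so √(2b) = 2.8688/1.512 = 1.8974.
b = (√(2b))²/2 = 3.6000/2 = 1.8000.
(Check via u − w = 2F/√(2b): u − w = 2.1872, 2F/√(2b) = 2.1872.)

b = 1.8 N·s/m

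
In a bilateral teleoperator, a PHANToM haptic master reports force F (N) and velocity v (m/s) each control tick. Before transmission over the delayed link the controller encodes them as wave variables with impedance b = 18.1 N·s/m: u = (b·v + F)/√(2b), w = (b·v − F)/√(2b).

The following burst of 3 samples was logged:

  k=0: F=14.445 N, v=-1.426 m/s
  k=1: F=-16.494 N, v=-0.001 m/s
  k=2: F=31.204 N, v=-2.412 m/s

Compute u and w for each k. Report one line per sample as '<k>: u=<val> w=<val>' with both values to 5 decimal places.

0: u=-1.88903 w=-6.69071
1: u=-2.74440 w=2.73839
2: u=-2.06979 w=-12.44235

k=0: b·v=18.1×(-1.426)=-25.81060; √(2b)=6.01664; u=(-25.81060+14.445)/6.01664=-1.88903, w=(-25.81060−14.445)/6.01664=-6.69071
k=1: b·v=18.1×(-0.001)=-0.01810; √(2b)=6.01664; u=(-0.01810+(-16.494))/6.01664=-2.74440, w=(-0.01810−(-16.494))/6.01664=2.73839
k=2: b·v=18.1×(-2.412)=-43.65720; √(2b)=6.01664; u=(-43.65720+31.204)/6.01664=-2.06979, w=(-43.65720−31.204)/6.01664=-12.44235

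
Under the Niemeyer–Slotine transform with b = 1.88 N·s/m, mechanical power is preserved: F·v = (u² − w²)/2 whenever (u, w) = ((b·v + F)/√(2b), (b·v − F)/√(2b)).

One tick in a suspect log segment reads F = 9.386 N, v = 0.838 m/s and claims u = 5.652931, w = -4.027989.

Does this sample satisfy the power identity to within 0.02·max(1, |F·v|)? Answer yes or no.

yes

F·v = 9.386×0.838 = 7.865468 W.
(u² − w²)/2 = (31.955629 − 16.224695)/2 = 7.865467 W.
|Δ| = 0.000001;  2% of max(1, |F·v|) = 0.157309.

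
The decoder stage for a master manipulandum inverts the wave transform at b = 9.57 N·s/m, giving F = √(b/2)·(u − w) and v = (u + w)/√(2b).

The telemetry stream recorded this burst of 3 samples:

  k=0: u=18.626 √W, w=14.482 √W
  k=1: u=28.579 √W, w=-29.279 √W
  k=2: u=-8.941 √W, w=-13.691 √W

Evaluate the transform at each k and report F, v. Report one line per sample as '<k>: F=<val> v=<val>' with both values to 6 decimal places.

0: F=9.064852 v=7.567666
1: F=126.562309 v=-0.160003
2: F=10.390455 v=-5.173113

k=0: u−w=4.144000, u+w=33.108000; √(b/2)=2.187464, √(2b)=4.374929; F=2.187464×4.144=9.064852, v=33.108000/4.374929=7.567666
k=1: u−w=57.858000, u+w=-0.700000; √(b/2)=2.187464, √(2b)=4.374929; F=2.187464×57.858=126.562309, v=-0.700000/4.374929=-0.160003
k=2: u−w=4.750000, u+w=-22.632000; √(b/2)=2.187464, √(2b)=4.374929; F=2.187464×4.75=10.390455, v=-22.632000/4.374929=-5.173113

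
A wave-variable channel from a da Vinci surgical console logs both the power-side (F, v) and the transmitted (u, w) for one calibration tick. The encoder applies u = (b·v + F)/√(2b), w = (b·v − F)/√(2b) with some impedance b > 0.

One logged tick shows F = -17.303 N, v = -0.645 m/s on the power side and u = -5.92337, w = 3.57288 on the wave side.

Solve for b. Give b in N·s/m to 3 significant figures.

b = 6.64 N·s/m

u + w = -2.3505;  u + w = √(2b)·v, so √(2b) = -2.3505/(-0.645) = 3.6442.
b = (√(2b))²/2 = 13.2800/2 = 6.6400.
(Check via u − w = 2F/√(2b): u − w = -9.4962, 2F/√(2b) = -9.4963.)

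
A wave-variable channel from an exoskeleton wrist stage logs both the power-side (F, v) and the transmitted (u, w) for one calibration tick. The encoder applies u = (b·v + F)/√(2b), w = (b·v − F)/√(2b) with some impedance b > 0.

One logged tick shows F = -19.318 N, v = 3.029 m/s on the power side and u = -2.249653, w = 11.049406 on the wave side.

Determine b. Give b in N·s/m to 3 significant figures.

b = 4.22 N·s/m

u + w = 8.799753;  u + w = √(2b)·v, so √(2b) = 8.799753/3.029 = 2.905168.
b = (√(2b))²/2 = 8.439999/2 = 4.220000.
(Check via u − w = 2F/√(2b): u − w = -13.299059, 2F/√(2b) = -13.299060.)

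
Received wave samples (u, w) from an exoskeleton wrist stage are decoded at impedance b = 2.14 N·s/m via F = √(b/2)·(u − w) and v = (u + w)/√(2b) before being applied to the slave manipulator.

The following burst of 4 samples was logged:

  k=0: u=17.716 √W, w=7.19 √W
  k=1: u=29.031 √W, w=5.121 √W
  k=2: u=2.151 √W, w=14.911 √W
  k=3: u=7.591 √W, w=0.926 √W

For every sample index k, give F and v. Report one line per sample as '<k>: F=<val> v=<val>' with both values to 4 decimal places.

k=0: u−w=10.5260, u+w=24.9060; √(b/2)=1.0344, √(2b)=2.0688; F=1.0344×10.526=10.8882, v=24.9060/2.0688=12.0388
k=1: u−w=23.9100, u+w=34.1520; √(b/2)=1.0344, √(2b)=2.0688; F=1.0344×23.91=24.7327, v=34.1520/2.0688=16.5080
k=2: u−w=-12.7600, u+w=17.0620; √(b/2)=1.0344, √(2b)=2.0688; F=1.0344×(-12.76)=-13.1990, v=17.0620/2.0688=8.2472
k=3: u−w=6.6650, u+w=8.5170; √(b/2)=1.0344, √(2b)=2.0688; F=1.0344×6.665=6.8943, v=8.5170/2.0688=4.1168

0: F=10.8882 v=12.0388
1: F=24.7327 v=16.5080
2: F=-13.1990 v=8.2472
3: F=6.8943 v=4.1168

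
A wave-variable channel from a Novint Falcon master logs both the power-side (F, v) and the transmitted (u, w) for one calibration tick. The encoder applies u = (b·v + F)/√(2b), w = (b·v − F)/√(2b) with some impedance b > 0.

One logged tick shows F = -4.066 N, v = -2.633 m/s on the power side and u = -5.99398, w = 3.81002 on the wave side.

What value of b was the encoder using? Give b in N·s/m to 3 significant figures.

b = 0.344 N·s/m

u + w = -2.18396;  u + w = √(2b)·v, so √(2b) = -2.18396/(-2.633) = 0.82946.
b = (√(2b))²/2 = 0.68800/2 = 0.34400.
(Check via u − w = 2F/√(2b): u − w = -9.80400, 2F/√(2b) = -9.80401.)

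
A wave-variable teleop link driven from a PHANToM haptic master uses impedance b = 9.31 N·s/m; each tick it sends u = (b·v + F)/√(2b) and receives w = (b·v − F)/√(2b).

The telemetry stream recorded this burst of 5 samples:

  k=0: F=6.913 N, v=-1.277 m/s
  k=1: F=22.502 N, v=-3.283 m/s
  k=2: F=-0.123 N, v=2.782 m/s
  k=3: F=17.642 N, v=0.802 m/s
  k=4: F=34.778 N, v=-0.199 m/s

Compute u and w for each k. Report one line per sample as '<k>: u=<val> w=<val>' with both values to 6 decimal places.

k=0: b·v=9.31×(-1.277)=-11.888870; √(2b)=4.315090; u=(-11.888870+6.913)/4.315090=-1.153132, w=(-11.888870−6.913)/4.315090=-4.357237
k=1: b·v=9.31×(-3.283)=-30.564730; √(2b)=4.315090; u=(-30.564730+22.502)/4.315090=-1.868496, w=(-30.564730−22.502)/4.315090=-12.297943
k=2: b·v=9.31×2.782=25.900420; √(2b)=4.315090; u=(25.900420+(-0.123))/4.315090=5.973785, w=(25.900420−(-0.123))/4.315090=6.030795
k=3: b·v=9.31×0.802=7.466620; √(2b)=4.315090; u=(7.466620+17.642)/4.315090=5.818794, w=(7.466620−17.642)/4.315090=-2.358092
k=4: b·v=9.31×(-0.199)=-1.852690; √(2b)=4.315090; u=(-1.852690+34.778)/4.315090=7.630272, w=(-1.852690−34.778)/4.315090=-8.488975

0: u=-1.153132 w=-4.357237
1: u=-1.868496 w=-12.297943
2: u=5.973785 w=6.030795
3: u=5.818794 w=-2.358092
4: u=7.630272 w=-8.488975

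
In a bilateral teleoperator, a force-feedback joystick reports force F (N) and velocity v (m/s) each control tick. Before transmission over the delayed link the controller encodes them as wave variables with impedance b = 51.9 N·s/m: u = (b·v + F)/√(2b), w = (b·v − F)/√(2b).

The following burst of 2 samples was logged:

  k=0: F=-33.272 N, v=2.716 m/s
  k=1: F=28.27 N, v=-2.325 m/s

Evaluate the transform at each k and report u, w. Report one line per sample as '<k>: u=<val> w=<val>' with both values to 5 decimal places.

0: u=10.56988 w=17.10134
1: u=-9.06904 w=-14.61859

k=0: b·v=51.9×2.716=140.96040; √(2b)=10.18823; u=(140.96040+(-33.272))/10.18823=10.56988, w=(140.96040−(-33.272))/10.18823=17.10134
k=1: b·v=51.9×(-2.325)=-120.66750; √(2b)=10.18823; u=(-120.66750+28.27)/10.18823=-9.06904, w=(-120.66750−28.27)/10.18823=-14.61859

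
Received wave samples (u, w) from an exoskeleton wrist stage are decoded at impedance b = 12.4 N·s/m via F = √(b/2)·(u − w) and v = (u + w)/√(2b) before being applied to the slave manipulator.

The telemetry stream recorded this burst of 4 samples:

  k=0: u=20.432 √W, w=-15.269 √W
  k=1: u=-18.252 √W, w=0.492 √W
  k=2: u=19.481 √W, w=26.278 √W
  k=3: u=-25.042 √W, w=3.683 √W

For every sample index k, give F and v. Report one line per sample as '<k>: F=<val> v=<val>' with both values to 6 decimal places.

k=0: u−w=35.701000, u+w=5.163000; √(b/2)=2.489980, √(2b)=4.979960; F=2.489980×35.701=88.894773, v=5.163000/4.979960=1.036755
k=1: u−w=-18.744000, u+w=-17.760000; √(b/2)=2.489980, √(2b)=4.979960; F=2.489980×(-18.744)=-46.672184, v=-17.760000/4.979960=-3.566294
k=2: u−w=-6.797000, u+w=45.759000; √(b/2)=2.489980, √(2b)=4.979960; F=2.489980×(-6.797)=-16.924394, v=45.759000/4.979960=9.188628
k=3: u−w=-28.725000, u+w=-21.359000; √(b/2)=2.489980, √(2b)=4.979960; F=2.489980×(-28.725)=-71.524673, v=-21.359000/4.979960=-4.288990

0: F=88.894773 v=1.036755
1: F=-46.672184 v=-3.566294
2: F=-16.924394 v=9.188628
3: F=-71.524673 v=-4.288990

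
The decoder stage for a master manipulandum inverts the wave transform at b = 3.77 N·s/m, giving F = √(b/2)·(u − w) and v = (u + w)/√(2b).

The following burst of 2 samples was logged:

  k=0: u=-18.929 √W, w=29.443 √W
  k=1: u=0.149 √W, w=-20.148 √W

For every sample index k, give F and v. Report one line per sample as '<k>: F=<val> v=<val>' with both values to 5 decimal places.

0: F=-66.41248 v=3.82897
1: F=27.86683 v=-7.28321

k=0: u−w=-48.37200, u+w=10.51400; √(b/2)=1.37295, √(2b)=2.74591; F=1.37295×(-48.372)=-66.41248, v=10.51400/2.74591=3.82897
k=1: u−w=20.29700, u+w=-19.99900; √(b/2)=1.37295, √(2b)=2.74591; F=1.37295×20.297=27.86683, v=-19.99900/2.74591=-7.28321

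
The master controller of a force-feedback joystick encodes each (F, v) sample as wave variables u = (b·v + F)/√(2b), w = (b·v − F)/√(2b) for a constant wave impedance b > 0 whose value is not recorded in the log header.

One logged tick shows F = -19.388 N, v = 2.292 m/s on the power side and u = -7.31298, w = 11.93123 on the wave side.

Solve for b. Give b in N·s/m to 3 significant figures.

u + w = 4.6182;  u + w = √(2b)·v, so √(2b) = 4.6182/2.292 = 2.0149.
b = (√(2b))²/2 = 4.0600/2 = 2.0300.
(Check via u − w = 2F/√(2b): u − w = -19.2442, 2F/√(2b) = -19.2442.)

b = 2.03 N·s/m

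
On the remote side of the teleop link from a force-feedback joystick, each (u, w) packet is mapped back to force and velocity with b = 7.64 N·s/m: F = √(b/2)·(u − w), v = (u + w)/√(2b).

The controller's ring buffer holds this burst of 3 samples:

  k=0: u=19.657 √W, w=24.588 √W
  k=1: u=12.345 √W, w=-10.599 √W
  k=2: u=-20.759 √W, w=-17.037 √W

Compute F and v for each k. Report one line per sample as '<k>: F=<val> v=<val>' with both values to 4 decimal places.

k=0: u−w=-4.9310, u+w=44.2450; √(b/2)=1.9545, √(2b)=3.9090; F=1.9545×(-4.931)=-9.6376, v=44.2450/3.9090=11.3189
k=1: u−w=22.9440, u+w=1.7460; √(b/2)=1.9545, √(2b)=3.9090; F=1.9545×22.944=44.8436, v=1.7460/3.9090=0.4467
k=2: u−w=-3.7220, u+w=-37.7960; √(b/2)=1.9545, √(2b)=3.9090; F=1.9545×(-3.722)=-7.2746, v=-37.7960/3.9090=-9.6691

0: F=-9.6376 v=11.3189
1: F=44.8436 v=0.4467
2: F=-7.2746 v=-9.6691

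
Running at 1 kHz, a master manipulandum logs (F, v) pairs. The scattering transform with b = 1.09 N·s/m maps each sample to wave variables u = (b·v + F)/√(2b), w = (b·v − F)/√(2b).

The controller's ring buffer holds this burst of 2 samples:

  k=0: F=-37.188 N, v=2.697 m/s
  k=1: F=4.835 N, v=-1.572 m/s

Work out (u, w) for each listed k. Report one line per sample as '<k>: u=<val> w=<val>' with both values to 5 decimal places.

0: u=-23.19586 w=27.17793
1: u=2.11416 w=-4.43519

k=0: b·v=1.09×2.697=2.93973; √(2b)=1.47648; u=(2.93973+(-37.188))/1.47648=-23.19586, w=(2.93973−(-37.188))/1.47648=27.17793
k=1: b·v=1.09×(-1.572)=-1.71348; √(2b)=1.47648; u=(-1.71348+4.835)/1.47648=2.11416, w=(-1.71348−4.835)/1.47648=-4.43519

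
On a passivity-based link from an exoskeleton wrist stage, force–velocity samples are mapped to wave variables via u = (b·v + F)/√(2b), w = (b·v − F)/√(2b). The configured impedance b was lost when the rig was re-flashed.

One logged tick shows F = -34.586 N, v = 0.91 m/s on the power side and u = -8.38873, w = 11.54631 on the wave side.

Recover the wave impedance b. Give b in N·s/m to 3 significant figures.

b = 6.02 N·s/m

u + w = 3.1576;  u + w = √(2b)·v, so √(2b) = 3.1576/0.91 = 3.4699.
b = (√(2b))²/2 = 12.0400/2 = 6.0200.
(Check via u − w = 2F/√(2b): u − w = -19.9350, 2F/√(2b) = -19.9351.)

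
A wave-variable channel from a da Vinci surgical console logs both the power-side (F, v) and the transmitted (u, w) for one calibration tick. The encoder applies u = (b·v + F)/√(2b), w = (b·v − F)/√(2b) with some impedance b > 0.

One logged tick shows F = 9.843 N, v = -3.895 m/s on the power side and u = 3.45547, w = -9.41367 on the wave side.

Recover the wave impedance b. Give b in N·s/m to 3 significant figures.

u + w = -5.95820;  u + w = √(2b)·v, so √(2b) = -5.95820/(-3.895) = 1.52970.
b = (√(2b))²/2 = 2.34000/2 = 1.17000.
(Check via u − w = 2F/√(2b): u − w = 12.86914, 2F/√(2b) = 12.86915.)

b = 1.17 N·s/m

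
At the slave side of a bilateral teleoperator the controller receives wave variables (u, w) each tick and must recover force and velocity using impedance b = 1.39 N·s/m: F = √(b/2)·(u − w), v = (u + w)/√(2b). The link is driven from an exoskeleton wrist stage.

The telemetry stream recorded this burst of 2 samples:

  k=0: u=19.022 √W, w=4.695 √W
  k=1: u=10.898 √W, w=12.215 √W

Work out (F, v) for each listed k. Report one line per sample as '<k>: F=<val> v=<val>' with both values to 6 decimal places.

0: F=11.943941 v=14.224511
1: F=-1.097939 v=13.862256

k=0: u−w=14.327000, u+w=23.717000; √(b/2)=0.833667, √(2b)=1.667333; F=0.833667×14.327=11.943941, v=23.717000/1.667333=14.224511
k=1: u−w=-1.317000, u+w=23.113000; √(b/2)=0.833667, √(2b)=1.667333; F=0.833667×(-1.317)=-1.097939, v=23.113000/1.667333=13.862256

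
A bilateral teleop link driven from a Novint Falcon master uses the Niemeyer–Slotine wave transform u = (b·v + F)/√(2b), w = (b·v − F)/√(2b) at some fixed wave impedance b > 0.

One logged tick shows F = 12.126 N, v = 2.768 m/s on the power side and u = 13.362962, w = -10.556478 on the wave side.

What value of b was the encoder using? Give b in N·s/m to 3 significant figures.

b = 0.514 N·s/m

u + w = 2.806484;  u + w = √(2b)·v, so √(2b) = 2.806484/2.768 = 1.013903.
b = (√(2b))²/2 = 1.028000/2 = 0.514000.
(Check via u − w = 2F/√(2b): u − w = 23.919440, 2F/√(2b) = 23.919444.)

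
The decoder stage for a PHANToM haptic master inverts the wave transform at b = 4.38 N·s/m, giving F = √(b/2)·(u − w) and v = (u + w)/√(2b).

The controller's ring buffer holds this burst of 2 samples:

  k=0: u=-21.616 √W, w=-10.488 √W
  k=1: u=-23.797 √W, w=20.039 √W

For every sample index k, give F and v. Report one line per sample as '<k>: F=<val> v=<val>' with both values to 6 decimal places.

k=0: u−w=-11.128000, u+w=-32.104000; √(b/2)=1.479865, √(2b)=2.959730; F=1.479865×(-11.128)=-16.467936, v=-32.104000/2.959730=-10.846936
k=1: u−w=-43.836000, u+w=-3.758000; √(b/2)=1.479865, √(2b)=2.959730; F=1.479865×(-43.836)=-64.871356, v=-3.758000/2.959730=-1.269711

0: F=-16.467936 v=-10.846936
1: F=-64.871356 v=-1.269711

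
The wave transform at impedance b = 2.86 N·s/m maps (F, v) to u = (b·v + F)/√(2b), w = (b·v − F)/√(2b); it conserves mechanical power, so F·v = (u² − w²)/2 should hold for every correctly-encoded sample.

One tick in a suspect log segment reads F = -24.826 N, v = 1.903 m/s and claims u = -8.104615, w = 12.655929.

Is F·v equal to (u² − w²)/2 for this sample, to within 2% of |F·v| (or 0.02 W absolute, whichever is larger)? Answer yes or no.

yes

F·v = (-24.826)×1.903 = -47.243878 W.
(u² − w²)/2 = (65.684784 − 160.172539)/2 = -47.243877 W.
|Δ| = 0.000001;  2% of max(1, |F·v|) = 0.944878.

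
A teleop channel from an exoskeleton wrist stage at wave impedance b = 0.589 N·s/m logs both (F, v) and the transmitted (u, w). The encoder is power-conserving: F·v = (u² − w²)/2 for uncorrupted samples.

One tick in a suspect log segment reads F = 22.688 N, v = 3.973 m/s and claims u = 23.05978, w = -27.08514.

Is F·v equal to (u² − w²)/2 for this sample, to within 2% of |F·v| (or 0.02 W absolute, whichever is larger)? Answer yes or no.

F·v = 22.688×3.973 = 90.1394 W.
(u² − w²)/2 = (531.7535 − 733.6048)/2 = -100.9257 W.
|Δ| = 191.0651;  2% of max(1, |F·v|) = 1.8028.

no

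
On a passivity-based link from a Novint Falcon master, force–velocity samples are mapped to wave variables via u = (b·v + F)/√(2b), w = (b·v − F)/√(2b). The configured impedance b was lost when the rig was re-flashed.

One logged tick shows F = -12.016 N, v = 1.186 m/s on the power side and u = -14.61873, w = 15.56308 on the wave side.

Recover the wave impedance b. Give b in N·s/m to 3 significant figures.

u + w = 0.9444;  u + w = √(2b)·v, so √(2b) = 0.9444/1.186 = 0.7962.
b = (√(2b))²/2 = 0.6340/2 = 0.3170.
(Check via u − w = 2F/√(2b): u − w = -30.1818, 2F/√(2b) = -30.1816.)

b = 0.317 N·s/m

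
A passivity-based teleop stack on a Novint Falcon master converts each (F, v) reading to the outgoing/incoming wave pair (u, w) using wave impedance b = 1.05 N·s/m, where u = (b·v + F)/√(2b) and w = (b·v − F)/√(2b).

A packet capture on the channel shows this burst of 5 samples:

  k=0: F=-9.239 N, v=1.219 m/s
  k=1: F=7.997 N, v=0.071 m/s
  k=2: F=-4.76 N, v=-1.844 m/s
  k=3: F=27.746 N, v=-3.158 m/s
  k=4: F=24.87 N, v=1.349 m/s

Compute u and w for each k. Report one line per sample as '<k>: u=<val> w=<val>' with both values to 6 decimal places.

k=0: b·v=1.05×1.219=1.279950; √(2b)=1.449138; u=(1.279950+(-9.239))/1.449138=-5.492266, w=(1.279950−(-9.239))/1.449138=7.258765
k=1: b·v=1.05×0.071=0.074550; √(2b)=1.449138; u=(0.074550+7.997)/1.449138=5.569899, w=(0.074550−7.997)/1.449138=-5.467010
k=2: b·v=1.05×(-1.844)=-1.936200; √(2b)=1.449138; u=(-1.936200+(-4.76))/1.449138=-4.620817, w=(-1.936200−(-4.76))/1.449138=1.948607
k=3: b·v=1.05×(-3.158)=-3.315900; √(2b)=1.449138; u=(-3.315900+27.746)/1.449138=16.858371, w=(-3.315900−27.746)/1.449138=-21.434747
k=4: b·v=1.05×1.349=1.416450; √(2b)=1.449138; u=(1.416450+24.87)/1.449138=18.139374, w=(1.416450−24.87)/1.449138=-16.184487

0: u=-5.492266 w=7.258765
1: u=5.569899 w=-5.467010
2: u=-4.620817 w=1.948607
3: u=16.858371 w=-21.434747
4: u=18.139374 w=-16.184487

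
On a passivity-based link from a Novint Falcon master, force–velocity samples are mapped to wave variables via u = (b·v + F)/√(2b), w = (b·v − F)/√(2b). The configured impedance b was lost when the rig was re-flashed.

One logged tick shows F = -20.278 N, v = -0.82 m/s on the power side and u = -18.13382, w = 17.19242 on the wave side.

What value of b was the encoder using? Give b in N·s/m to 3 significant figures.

b = 0.659 N·s/m

u + w = -0.94140;  u + w = √(2b)·v, so √(2b) = -0.94140/(-0.82) = 1.14805.
b = (√(2b))²/2 = 1.31802/2 = 0.65901.
(Check via u − w = 2F/√(2b): u − w = -35.32624, 2F/√(2b) = -35.32603.)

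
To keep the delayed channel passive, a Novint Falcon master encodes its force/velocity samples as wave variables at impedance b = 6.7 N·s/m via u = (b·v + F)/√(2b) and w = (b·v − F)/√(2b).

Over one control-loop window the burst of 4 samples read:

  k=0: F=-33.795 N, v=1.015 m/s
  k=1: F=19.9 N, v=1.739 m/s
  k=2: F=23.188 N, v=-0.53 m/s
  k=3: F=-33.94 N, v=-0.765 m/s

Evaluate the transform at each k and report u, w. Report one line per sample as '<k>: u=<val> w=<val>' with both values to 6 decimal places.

0: u=-7.374335 w=11.089845
1: u=8.619158 w=-2.253373
2: u=5.364420 w=-7.304538
3: u=-10.671881 w=7.871522

k=0: b·v=6.7×1.015=6.800500; √(2b)=3.660601; u=(6.800500+(-33.795))/3.660601=-7.374335, w=(6.800500−(-33.795))/3.660601=11.089845
k=1: b·v=6.7×1.739=11.651300; √(2b)=3.660601; u=(11.651300+19.9)/3.660601=8.619158, w=(11.651300−19.9)/3.660601=-2.253373
k=2: b·v=6.7×(-0.53)=-3.551000; √(2b)=3.660601; u=(-3.551000+23.188)/3.660601=5.364420, w=(-3.551000−23.188)/3.660601=-7.304538
k=3: b·v=6.7×(-0.765)=-5.125500; √(2b)=3.660601; u=(-5.125500+(-33.94))/3.660601=-10.671881, w=(-5.125500−(-33.94))/3.660601=7.871522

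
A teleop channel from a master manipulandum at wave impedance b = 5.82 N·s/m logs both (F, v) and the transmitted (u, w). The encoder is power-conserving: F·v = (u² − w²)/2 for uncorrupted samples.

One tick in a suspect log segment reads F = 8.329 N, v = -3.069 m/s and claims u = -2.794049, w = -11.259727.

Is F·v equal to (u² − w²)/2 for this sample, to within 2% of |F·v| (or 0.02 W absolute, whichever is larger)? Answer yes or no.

no

F·v = 8.329×(-3.069) = -25.561701 W.
(u² − w²)/2 = (7.806710 − 126.781452)/2 = -59.487371 W.
|Δ| = 33.925670;  2% of max(1, |F·v|) = 0.511234.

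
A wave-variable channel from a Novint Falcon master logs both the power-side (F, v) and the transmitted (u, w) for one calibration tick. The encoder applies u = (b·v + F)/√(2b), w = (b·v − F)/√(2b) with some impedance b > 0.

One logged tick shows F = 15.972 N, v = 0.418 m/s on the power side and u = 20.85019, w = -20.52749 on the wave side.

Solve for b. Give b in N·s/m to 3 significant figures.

b = 0.298 N·s/m

u + w = 0.32270;  u + w = √(2b)·v, so √(2b) = 0.32270/0.418 = 0.77201.
b = (√(2b))²/2 = 0.59600/2 = 0.29800.
(Check via u − w = 2F/√(2b): u − w = 41.37768, 2F/√(2b) = 41.37773.)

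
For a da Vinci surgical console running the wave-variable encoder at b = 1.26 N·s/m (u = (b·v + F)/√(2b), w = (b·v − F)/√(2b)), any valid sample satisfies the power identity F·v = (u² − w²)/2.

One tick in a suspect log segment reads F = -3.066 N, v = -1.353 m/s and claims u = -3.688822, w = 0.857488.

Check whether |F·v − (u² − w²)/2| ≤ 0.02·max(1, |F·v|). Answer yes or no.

no

F·v = (-3.066)×(-1.353) = 4.148298 W.
(u² − w²)/2 = (13.607408 − 0.735286)/2 = 6.436061 W.
|Δ| = 2.287763;  2% of max(1, |F·v|) = 0.082966.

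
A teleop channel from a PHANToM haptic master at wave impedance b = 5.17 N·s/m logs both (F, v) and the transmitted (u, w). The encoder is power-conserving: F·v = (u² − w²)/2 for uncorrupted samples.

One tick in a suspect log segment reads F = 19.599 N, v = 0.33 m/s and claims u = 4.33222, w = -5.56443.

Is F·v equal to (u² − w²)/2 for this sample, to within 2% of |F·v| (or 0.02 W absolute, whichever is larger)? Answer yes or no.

no

F·v = 19.599×0.33 = 6.4677 W.
(u² − w²)/2 = (18.7681 − 30.9629)/2 = -6.0974 W.
|Δ| = 12.5650;  2% of max(1, |F·v|) = 0.1294.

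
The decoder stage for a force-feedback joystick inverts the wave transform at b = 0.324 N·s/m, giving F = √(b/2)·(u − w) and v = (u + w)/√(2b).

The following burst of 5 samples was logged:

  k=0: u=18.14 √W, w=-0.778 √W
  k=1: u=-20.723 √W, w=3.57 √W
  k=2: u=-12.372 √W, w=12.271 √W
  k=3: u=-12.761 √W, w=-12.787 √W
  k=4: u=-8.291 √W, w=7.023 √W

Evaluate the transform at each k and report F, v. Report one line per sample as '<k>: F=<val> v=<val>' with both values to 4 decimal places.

0: F=7.6143 v=21.5681
1: F=-9.7777 v=-21.3085
2: F=-9.9186 v=-0.1255
3: F=0.0105 v=-31.7373
4: F=-6.1638 v=-1.5752

k=0: u−w=18.9180, u+w=17.3620; √(b/2)=0.4025, √(2b)=0.8050; F=0.4025×18.918=7.6143, v=17.3620/0.8050=21.5681
k=1: u−w=-24.2930, u+w=-17.1530; √(b/2)=0.4025, √(2b)=0.8050; F=0.4025×(-24.293)=-9.7777, v=-17.1530/0.8050=-21.3085
k=2: u−w=-24.6430, u+w=-0.1010; √(b/2)=0.4025, √(2b)=0.8050; F=0.4025×(-24.643)=-9.9186, v=-0.1010/0.8050=-0.1255
k=3: u−w=0.0260, u+w=-25.5480; √(b/2)=0.4025, √(2b)=0.8050; F=0.4025×0.026=0.0105, v=-25.5480/0.8050=-31.7373
k=4: u−w=-15.3140, u+w=-1.2680; √(b/2)=0.4025, √(2b)=0.8050; F=0.4025×(-15.314)=-6.1638, v=-1.2680/0.8050=-1.5752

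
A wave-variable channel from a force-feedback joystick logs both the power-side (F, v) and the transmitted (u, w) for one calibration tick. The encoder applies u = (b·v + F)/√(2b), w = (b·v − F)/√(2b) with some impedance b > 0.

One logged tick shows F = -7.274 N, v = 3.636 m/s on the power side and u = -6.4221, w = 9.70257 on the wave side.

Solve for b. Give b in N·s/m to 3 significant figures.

u + w = 3.28047;  u + w = √(2b)·v, so √(2b) = 3.28047/3.636 = 0.90222.
b = (√(2b))²/2 = 0.81400/2 = 0.40700.
(Check via u − w = 2F/√(2b): u − w = -16.12467, 2F/√(2b) = -16.12468.)

b = 0.407 N·s/m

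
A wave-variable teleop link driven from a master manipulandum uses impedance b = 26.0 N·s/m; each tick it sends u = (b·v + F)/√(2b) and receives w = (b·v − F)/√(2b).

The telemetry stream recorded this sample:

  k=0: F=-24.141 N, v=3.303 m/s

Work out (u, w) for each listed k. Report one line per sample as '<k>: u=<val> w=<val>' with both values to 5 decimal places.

k=0: b·v=26.0×3.303=85.87800; √(2b)=7.21110; u=(85.87800+(-24.141))/7.21110=8.56138, w=(85.87800−(-24.141))/7.21110=15.25689

0: u=8.56138 w=15.25689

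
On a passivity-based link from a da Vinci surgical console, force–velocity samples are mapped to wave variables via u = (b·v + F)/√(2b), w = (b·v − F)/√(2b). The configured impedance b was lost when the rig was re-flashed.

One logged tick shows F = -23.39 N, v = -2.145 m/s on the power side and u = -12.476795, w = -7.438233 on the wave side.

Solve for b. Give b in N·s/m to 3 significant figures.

u + w = -19.915028;  u + w = √(2b)·v, so √(2b) = -19.915028/(-2.145) = 9.284395.
b = (√(2b))²/2 = 86.199997/2 = 43.099998.
(Check via u − w = 2F/√(2b): u − w = -5.038562, 2F/√(2b) = -5.038562.)

b = 43.1 N·s/m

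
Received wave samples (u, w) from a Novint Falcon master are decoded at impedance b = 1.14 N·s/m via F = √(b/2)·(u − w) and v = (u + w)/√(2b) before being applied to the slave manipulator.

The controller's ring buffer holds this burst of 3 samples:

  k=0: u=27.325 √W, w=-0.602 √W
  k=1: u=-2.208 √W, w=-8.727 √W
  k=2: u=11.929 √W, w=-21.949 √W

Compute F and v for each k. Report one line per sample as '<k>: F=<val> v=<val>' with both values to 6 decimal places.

k=0: u−w=27.927000, u+w=26.723000; √(b/2)=0.754983, √(2b)=1.509967; F=0.754983×27.927=21.084423, v=26.723000/1.509967=17.697739
k=1: u−w=6.519000, u+w=-10.935000; √(b/2)=0.754983, √(2b)=1.509967; F=0.754983×6.519=4.921737, v=-10.935000/1.509967=-7.241881
k=2: u−w=33.878000, u+w=-10.020000; √(b/2)=0.754983, √(2b)=1.509967; F=0.754983×33.878=25.577329, v=-10.020000/1.509967=-6.635907

0: F=21.084423 v=17.697739
1: F=4.921737 v=-7.241881
2: F=25.577329 v=-6.635907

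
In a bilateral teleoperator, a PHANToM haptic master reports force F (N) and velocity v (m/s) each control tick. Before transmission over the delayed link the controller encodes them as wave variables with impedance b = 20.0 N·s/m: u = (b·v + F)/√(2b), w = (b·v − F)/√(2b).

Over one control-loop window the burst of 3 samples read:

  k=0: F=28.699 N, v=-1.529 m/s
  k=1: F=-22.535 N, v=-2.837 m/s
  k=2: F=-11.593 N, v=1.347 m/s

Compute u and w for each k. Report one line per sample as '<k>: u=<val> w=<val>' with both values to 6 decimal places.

0: u=-0.297412 w=-9.372833
1: u=-12.534478 w=-5.408285
2: u=2.426574 w=6.092602

k=0: b·v=20.0×(-1.529)=-30.580000; √(2b)=6.324555; u=(-30.580000+28.699)/6.324555=-0.297412, w=(-30.580000−28.699)/6.324555=-9.372833
k=1: b·v=20.0×(-2.837)=-56.740000; √(2b)=6.324555; u=(-56.740000+(-22.535))/6.324555=-12.534478, w=(-56.740000−(-22.535))/6.324555=-5.408285
k=2: b·v=20.0×1.347=26.940000; √(2b)=6.324555; u=(26.940000+(-11.593))/6.324555=2.426574, w=(26.940000−(-11.593))/6.324555=6.092602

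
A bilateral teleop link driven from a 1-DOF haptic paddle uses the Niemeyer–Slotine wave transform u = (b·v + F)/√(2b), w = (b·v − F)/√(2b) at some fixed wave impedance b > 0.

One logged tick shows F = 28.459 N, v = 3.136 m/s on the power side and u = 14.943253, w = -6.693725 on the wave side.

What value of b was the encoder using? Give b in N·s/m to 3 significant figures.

u + w = 8.249528;  u + w = √(2b)·v, so √(2b) = 8.249528/3.136 = 2.630589.
b = (√(2b))²/2 = 6.920000/2 = 3.460000.
(Check via u − w = 2F/√(2b): u − w = 21.636978, 2F/√(2b) = 21.636977.)

b = 3.46 N·s/m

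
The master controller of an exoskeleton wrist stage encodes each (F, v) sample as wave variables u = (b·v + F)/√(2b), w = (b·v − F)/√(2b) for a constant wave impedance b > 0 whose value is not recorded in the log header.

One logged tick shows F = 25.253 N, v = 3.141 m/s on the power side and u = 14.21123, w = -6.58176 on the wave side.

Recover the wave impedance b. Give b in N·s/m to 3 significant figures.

b = 2.95 N·s/m

u + w = 7.62947;  u + w = √(2b)·v, so √(2b) = 7.62947/3.141 = 2.42899.
b = (√(2b))²/2 = 5.90001/2 = 2.95001.
(Check via u − w = 2F/√(2b): u − w = 20.79299, 2F/√(2b) = 20.79297.)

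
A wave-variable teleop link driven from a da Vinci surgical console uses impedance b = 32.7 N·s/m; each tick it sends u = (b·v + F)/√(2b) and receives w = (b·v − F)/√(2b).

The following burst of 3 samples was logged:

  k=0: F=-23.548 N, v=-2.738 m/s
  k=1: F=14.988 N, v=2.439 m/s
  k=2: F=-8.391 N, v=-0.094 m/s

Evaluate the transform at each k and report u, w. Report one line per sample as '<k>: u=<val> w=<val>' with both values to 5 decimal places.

0: u=-13.98296 w=-8.15932
1: u=11.71547 w=8.00879
2: u=-1.41768 w=0.65750

k=0: b·v=32.7×(-2.738)=-89.53260; √(2b)=8.08703; u=(-89.53260+(-23.548))/8.08703=-13.98296, w=(-89.53260−(-23.548))/8.08703=-8.15932
k=1: b·v=32.7×2.439=79.75530; √(2b)=8.08703; u=(79.75530+14.988)/8.08703=11.71547, w=(79.75530−14.988)/8.08703=8.00879
k=2: b·v=32.7×(-0.094)=-3.07380; √(2b)=8.08703; u=(-3.07380+(-8.391))/8.08703=-1.41768, w=(-3.07380−(-8.391))/8.08703=0.65750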